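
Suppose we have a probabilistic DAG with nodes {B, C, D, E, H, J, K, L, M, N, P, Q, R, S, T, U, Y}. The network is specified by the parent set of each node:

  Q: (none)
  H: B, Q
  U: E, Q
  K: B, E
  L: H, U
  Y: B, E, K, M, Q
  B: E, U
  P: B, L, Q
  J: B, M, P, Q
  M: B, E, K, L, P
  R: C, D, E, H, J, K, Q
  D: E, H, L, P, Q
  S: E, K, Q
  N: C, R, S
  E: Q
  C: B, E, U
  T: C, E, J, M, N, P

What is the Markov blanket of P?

{B, C, D, E, H, J, K, L, M, N, Q, T}

The Markov blanket of a node is its parents, its children, and the other parents of its children.
Children of P: D, J, M, T.
P has parents B, L, Q.
Co-parents of P (other parents of its children):
  D: E, H, L, Q
  M: B, E, K, L
  J: B, M, Q
  T: C, E, J, M, N
So the Markov blanket of P is {B, C, D, E, H, J, K, L, M, N, Q, T}.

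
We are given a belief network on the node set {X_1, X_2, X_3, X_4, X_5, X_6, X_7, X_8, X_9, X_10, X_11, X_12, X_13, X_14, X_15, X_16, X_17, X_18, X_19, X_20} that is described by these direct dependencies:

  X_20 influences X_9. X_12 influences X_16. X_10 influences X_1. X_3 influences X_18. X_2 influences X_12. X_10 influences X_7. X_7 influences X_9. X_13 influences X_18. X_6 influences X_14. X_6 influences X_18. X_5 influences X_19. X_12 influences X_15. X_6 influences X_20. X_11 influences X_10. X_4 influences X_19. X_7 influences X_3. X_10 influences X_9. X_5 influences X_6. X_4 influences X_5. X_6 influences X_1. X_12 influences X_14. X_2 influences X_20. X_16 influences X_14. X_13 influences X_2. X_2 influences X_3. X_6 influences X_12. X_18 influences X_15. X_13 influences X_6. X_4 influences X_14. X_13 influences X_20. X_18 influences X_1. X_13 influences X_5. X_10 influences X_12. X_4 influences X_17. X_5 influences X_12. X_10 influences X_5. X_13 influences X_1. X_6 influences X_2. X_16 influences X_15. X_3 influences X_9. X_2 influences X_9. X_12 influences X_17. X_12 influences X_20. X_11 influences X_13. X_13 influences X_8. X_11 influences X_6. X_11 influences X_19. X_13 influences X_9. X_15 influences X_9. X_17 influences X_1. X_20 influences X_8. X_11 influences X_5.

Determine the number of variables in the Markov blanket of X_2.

10

A node's Markov blanket = Pa ∪ Ch ∪ (parents of Ch other than the node itself).
Parents of X_2: X_6, X_13.
X_2's children: X_3, X_9, X_12, X_20.
Co-parents of X_2 (other parents of its children):
  X_12 also has parents X_5, X_6, X_10.
  X_3's other parent is X_7.
  X_20 also has parents X_6, X_12, X_13.
  parents(X_9) \ {X_2} = {X_3, X_7, X_10, X_13, X_15, X_20}.
MB(X_2) = {X_3, X_5, X_6, X_7, X_9, X_10, X_12, X_13, X_15, X_20}, which has 10 nodes.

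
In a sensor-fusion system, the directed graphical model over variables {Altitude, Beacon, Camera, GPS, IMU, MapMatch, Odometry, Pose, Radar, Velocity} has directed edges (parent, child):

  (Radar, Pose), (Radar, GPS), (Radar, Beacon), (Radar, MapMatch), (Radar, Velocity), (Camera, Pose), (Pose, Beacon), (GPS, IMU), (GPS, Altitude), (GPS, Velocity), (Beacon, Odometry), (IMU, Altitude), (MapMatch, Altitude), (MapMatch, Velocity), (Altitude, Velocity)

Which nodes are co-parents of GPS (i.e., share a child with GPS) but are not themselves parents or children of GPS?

{MapMatch}

Children of GPS: Altitude, IMU, Velocity.
  IMU: —
  Altitude: IMU, MapMatch
  Velocity: Altitude, MapMatch, Radar
Excluding nodes already adjacent to GPS (Altitude, IMU, Radar, Velocity), the co-parent-only contribution is {MapMatch}.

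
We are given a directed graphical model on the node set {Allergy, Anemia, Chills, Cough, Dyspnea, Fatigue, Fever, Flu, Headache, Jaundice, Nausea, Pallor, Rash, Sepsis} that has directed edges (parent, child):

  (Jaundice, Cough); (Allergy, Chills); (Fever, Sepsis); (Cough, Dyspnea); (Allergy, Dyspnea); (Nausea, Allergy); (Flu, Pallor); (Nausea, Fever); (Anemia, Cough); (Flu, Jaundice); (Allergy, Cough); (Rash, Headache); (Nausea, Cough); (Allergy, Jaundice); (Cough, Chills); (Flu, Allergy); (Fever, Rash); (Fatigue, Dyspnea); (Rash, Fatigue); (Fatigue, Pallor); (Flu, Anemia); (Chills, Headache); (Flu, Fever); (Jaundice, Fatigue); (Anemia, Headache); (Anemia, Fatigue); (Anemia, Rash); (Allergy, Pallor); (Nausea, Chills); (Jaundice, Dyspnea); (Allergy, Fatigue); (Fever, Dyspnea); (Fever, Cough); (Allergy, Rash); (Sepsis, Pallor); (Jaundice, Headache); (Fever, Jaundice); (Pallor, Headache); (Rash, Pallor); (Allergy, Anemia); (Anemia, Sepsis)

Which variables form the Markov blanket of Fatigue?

{Allergy, Anemia, Cough, Dyspnea, Fever, Flu, Jaundice, Pallor, Rash, Sepsis}

Parents of Fatigue: Allergy, Anemia, Jaundice, Rash.
Fatigue has children Dyspnea, Pallor.
Co-parents of Fatigue (other parents of its children):
  Pallor: Allergy, Flu, Rash, Sepsis
  Dyspnea: Allergy, Cough, Fever, Jaundice
Union: {Allergy, Anemia, Jaundice, Rash} ∪ {Dyspnea, Pallor} ∪ {Allergy, Cough, Fever, Flu, Jaundice, Rash, Sepsis} = {Allergy, Anemia, Cough, Dyspnea, Fever, Flu, Jaundice, Pallor, Rash, Sepsis}.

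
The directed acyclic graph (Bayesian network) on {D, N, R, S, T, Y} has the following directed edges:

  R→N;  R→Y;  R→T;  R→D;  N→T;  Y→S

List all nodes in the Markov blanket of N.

{R, T}

Pa(N) = {R}.
N's children: T.
Other parents of N's children:
  T: R
So the Markov blanket of N is {R, T}.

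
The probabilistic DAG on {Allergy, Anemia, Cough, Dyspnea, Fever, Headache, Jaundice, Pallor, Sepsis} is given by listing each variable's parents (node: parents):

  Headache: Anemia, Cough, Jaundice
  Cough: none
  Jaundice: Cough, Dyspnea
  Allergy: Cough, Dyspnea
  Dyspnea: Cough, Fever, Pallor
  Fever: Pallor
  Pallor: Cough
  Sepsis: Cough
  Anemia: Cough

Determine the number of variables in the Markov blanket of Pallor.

3

Recall MB(v) = parents ∪ children ∪ spouses, where spouses are the other parents of v's children.
Pallor has parent Cough.
Pallor has children Dyspnea, Fever.
Co-parents of Pallor (other parents of its children):
  Fever: —
  Dyspnea: Cough, Fever
MB(Pallor) = {Cough, Dyspnea, Fever}, which has 3 nodes.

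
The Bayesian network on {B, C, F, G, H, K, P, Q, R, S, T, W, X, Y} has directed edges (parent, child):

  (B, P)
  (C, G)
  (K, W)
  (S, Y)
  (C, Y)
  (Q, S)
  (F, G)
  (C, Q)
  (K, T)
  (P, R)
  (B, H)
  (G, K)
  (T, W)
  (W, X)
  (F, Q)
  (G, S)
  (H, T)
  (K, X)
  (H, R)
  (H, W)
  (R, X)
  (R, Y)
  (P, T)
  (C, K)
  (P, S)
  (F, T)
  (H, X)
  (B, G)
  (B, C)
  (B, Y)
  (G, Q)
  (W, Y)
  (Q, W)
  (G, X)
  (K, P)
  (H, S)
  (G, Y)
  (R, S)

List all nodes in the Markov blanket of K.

The Markov blanket of a node is its parents, its children, and the other parents of its children.
Parents of K: C, G.
K has children P, T, W, X.
Co-parents of K (other parents of its children):
  P: B
  T: F, H, P
  W: H, Q, T
  X: G, H, R, W
Taking the union gives {B, C, F, G, H, P, Q, R, T, W, X}.

{B, C, F, G, H, P, Q, R, T, W, X}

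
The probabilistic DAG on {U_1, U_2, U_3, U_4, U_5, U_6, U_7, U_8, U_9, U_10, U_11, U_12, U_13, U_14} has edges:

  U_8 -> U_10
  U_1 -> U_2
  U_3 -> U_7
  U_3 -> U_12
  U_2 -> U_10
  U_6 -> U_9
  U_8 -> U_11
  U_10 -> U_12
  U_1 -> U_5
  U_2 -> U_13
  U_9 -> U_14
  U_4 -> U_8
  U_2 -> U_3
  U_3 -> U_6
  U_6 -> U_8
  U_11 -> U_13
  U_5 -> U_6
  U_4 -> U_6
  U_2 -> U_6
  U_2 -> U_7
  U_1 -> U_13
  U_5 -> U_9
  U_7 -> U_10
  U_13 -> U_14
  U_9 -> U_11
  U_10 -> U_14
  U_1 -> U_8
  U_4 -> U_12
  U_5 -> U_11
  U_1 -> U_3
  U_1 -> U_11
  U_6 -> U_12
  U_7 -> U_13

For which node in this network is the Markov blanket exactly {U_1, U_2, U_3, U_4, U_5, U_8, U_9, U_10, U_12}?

U_6

The target node must have every member of {U_1, U_2, U_3, U_4, U_5, U_8, U_9, U_10, U_12} as a parent, child, or co-parent, and no others.
Parents of U_6: U_2, U_3, U_4, U_5; children: U_8, U_9, U_12; co-parents: U_1, U_3, U_4, U_5, U_10.
These exactly cover the given set, so the node is U_6.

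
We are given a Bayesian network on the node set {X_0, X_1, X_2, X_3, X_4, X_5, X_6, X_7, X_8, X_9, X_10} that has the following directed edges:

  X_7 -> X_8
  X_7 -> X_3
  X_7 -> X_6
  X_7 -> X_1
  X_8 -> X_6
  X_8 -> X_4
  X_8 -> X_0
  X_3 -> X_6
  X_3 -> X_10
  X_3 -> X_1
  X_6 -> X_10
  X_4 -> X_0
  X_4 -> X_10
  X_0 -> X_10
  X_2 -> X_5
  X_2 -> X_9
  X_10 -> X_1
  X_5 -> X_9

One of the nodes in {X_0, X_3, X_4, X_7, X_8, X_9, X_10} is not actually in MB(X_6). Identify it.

X_9

X_6's children: X_10.
Parents of X_6: X_3, X_7, X_8.
For each child, the remaining parents (spouses of X_6):
  parents(X_10) \ {X_6} = {X_0, X_3, X_4}.
MB(X_6) = {X_0, X_3, X_4, X_7, X_8, X_10}.
X_9 is neither a parent, child, nor co-parent of X_6, so it does not belong.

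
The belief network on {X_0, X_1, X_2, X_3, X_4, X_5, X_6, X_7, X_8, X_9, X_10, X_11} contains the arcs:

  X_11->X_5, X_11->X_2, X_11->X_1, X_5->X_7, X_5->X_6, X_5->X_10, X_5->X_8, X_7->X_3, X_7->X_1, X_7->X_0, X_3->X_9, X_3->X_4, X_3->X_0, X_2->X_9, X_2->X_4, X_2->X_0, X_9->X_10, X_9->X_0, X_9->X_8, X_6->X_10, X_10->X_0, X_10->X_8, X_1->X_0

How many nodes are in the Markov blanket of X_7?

8

Children of X_7: X_0, X_1, X_3.
X_7's parents: X_5.
Other parents of X_7's children:
  X_3 has no other parent.
  parents(X_1) \ {X_7} = {X_11}.
  X_0 also has parents X_1, X_2, X_3, X_9, X_10.
MB(X_7) = {X_0, X_1, X_2, X_3, X_5, X_9, X_10, X_11}, which has 8 nodes.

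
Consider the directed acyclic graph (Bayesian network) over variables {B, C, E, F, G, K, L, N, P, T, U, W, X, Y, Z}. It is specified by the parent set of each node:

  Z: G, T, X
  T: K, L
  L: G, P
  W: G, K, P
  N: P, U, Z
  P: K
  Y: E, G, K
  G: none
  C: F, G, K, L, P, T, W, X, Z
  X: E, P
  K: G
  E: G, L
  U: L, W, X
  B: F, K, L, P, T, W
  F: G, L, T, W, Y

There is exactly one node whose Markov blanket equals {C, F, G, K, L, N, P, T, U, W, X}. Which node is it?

The target node must have every member of {C, F, G, K, L, N, P, T, U, W, X} as a parent, child, or co-parent, and no others.
Parents of Z: G, T, X; children: C, N; co-parents: F, G, K, L, P, T, U, W, X.
These exactly cover the given set, so the node is Z.

Z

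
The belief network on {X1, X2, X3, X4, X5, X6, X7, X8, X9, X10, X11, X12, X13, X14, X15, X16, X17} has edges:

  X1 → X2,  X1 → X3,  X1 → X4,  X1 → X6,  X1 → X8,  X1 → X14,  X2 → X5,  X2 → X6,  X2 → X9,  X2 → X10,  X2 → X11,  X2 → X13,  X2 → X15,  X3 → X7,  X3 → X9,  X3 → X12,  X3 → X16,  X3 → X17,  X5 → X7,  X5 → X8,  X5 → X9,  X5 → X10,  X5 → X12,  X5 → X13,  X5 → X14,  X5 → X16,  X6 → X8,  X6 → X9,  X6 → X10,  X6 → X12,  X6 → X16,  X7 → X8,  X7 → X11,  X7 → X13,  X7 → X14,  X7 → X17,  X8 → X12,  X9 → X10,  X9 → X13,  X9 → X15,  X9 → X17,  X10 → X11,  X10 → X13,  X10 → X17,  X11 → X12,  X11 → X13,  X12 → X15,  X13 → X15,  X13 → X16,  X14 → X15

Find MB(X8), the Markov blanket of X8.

By definition, MB(X8) is built from X8's parents, X8's children, and the co-parents of X8.
Parents of X8: X1, X5, X6, X7.
X8's children: X12.
Co-parents of X8 (other parents of its children):
  X12: X3, X5, X6, X11
So the Markov blanket of X8 is {X1, X3, X5, X6, X7, X11, X12}.

{X1, X3, X5, X6, X7, X11, X12}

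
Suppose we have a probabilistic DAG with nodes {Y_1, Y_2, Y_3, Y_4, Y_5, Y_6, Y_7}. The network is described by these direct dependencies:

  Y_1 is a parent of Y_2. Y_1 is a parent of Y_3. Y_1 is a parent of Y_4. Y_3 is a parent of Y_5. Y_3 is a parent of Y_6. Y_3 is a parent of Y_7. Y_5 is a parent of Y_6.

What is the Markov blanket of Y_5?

{Y_3, Y_6}

A node's Markov blanket = Pa ∪ Ch ∪ (parents of Ch other than the node itself).
Parents of Y_5: Y_3.
Y_5 has child Y_6.
Co-parents of Y_5 (other parents of its children):
  Y_6: Y_3
MB(Y_5) = {Y_3, Y_6}.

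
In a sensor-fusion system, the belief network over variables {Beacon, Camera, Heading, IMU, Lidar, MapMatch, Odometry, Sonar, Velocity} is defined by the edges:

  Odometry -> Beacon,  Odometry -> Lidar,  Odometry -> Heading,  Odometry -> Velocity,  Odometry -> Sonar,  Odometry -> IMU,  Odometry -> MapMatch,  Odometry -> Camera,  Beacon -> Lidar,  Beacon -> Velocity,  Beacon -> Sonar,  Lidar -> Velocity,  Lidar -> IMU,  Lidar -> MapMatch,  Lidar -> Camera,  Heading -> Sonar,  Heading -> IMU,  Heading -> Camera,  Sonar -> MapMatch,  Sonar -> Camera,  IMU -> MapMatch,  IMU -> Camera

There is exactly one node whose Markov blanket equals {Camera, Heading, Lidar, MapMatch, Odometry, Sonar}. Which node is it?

The target node must have every member of {Camera, Heading, Lidar, MapMatch, Odometry, Sonar} as a parent, child, or co-parent, and no others.
Parents of IMU: Heading, Lidar, Odometry; children: Camera, MapMatch; co-parents: Heading, Lidar, Odometry, Sonar.
These exactly cover the given set, so the node is IMU.

IMU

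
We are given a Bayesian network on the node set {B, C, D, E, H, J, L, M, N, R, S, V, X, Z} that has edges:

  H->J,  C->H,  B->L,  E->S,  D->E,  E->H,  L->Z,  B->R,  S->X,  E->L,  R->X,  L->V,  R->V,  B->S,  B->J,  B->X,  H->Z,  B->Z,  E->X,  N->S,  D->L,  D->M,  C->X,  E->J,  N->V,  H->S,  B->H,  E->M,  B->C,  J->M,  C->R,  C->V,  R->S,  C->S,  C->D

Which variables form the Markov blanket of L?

The Markov blanket of a node is its parents, its children, and the other parents of its children.
Ch(L) = {V, Z}.
Pa(L) = {B, D, E}.
For each child, the remaining parents (spouses of L):
  V also has parents C, N, R.
  Z also has parents B, H.
Union: {B, D, E} ∪ {V, Z} ∪ {B, C, H, N, R} = {B, C, D, E, H, N, R, V, Z}.

{B, C, D, E, H, N, R, V, Z}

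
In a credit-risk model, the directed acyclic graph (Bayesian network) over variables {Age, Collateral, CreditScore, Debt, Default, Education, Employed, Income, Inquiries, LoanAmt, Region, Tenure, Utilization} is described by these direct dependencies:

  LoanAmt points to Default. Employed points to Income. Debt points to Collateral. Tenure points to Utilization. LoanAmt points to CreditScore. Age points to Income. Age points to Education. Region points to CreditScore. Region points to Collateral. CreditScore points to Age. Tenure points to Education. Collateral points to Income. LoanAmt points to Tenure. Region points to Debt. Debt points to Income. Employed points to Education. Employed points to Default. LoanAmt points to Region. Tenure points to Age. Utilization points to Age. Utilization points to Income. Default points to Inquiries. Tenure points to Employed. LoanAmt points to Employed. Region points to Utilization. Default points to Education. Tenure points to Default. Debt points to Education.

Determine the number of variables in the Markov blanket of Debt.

By definition, MB(Debt) is built from Debt's parents, Debt's children, and the co-parents of Debt.
Debt has parent Region.
Children of Debt: Collateral, Education, Income.
Other parents of Debt's children:
  Collateral: Region
  Income: Age, Collateral, Employed, Utilization
  Education: Age, Default, Employed, Tenure
MB(Debt) = {Age, Collateral, Default, Education, Employed, Income, Region, Tenure, Utilization}, which has 9 nodes.

9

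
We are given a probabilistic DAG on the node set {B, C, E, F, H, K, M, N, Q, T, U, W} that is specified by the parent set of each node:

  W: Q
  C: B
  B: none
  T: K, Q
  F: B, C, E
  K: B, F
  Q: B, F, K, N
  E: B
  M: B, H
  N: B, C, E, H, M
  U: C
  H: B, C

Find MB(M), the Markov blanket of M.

{B, C, E, H, N}

Pa(M) = {B, H}.
Children of M: N.
Parents of each child, excluding M:
  N: B, C, E, H
Union: {B, H} ∪ {N} ∪ {B, C, E, H} = {B, C, E, H, N}.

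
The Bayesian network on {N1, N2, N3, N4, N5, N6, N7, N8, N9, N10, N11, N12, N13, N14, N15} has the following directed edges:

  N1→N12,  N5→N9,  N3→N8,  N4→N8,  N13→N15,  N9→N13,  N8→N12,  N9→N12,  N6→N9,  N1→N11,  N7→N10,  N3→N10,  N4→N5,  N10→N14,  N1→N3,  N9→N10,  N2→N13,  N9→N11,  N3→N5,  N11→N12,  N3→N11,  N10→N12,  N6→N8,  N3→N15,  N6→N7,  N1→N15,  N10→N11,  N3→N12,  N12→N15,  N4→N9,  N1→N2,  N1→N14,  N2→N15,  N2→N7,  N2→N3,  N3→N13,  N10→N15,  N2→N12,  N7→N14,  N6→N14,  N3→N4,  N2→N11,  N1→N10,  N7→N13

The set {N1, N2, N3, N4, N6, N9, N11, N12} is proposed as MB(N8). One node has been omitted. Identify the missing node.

N8 has child N12.
Pa(N8) = {N3, N4, N6}.
Co-parents of N8 (other parents of its children):
  N12 also has parents N1, N2, N3, N9, N10, N11.
MB(N8) = {N1, N2, N3, N4, N6, N9, N10, N11, N12}.
Comparing with the claimed set, N10 is missing.

N10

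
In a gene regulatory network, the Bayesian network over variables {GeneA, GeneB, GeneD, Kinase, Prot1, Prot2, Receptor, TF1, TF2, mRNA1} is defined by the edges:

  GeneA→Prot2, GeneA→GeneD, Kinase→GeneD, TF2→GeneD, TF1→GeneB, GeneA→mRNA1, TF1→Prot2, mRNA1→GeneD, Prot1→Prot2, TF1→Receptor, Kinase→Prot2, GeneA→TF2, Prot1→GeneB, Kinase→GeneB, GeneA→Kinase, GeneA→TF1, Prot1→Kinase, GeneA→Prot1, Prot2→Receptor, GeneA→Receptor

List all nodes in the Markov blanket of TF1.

TF1 has parent GeneA.
Children of TF1: GeneB, Prot2, Receptor.
Parents of each child, excluding TF1:
  Prot2 also has parents GeneA, Kinase, Prot1.
  GeneB's other parents are Kinase, Prot1.
  Receptor also has parents GeneA, Prot2.
Union: {GeneA} ∪ {GeneB, Prot2, Receptor} ∪ {GeneA, Kinase, Prot1, Prot2} = {GeneA, GeneB, Kinase, Prot1, Prot2, Receptor}.

{GeneA, GeneB, Kinase, Prot1, Prot2, Receptor}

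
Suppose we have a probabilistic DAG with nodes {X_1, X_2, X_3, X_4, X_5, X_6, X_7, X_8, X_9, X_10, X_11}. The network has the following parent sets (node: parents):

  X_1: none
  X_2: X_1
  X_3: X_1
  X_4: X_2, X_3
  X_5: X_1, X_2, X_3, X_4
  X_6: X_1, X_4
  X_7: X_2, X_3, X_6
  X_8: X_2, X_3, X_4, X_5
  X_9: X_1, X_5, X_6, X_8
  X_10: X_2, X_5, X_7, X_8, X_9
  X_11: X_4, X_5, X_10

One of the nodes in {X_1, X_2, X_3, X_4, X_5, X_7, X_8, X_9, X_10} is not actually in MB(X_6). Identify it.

X_10

Recall MB(v) = parents ∪ children ∪ spouses, where spouses are the other parents of v's children.
Pa(X_6) = {X_1, X_4}.
X_6 has children X_7, X_9.
Co-parents of X_6 (other parents of its children):
  X_7: X_2, X_3
  X_9: X_1, X_5, X_8
MB(X_6) = {X_1, X_2, X_3, X_4, X_5, X_7, X_8, X_9}.
X_10 is neither a parent, child, nor co-parent of X_6, so it does not belong.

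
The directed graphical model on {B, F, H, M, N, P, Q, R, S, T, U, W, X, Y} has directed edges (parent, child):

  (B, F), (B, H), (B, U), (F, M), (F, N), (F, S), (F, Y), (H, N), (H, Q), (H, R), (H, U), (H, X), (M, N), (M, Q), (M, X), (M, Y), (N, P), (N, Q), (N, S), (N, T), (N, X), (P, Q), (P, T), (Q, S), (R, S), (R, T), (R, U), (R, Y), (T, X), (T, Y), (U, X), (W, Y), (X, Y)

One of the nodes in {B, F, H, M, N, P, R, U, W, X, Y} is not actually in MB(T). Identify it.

B

T's children: X, Y.
T's parents: N, P, R.
For each child, the remaining parents (spouses of T):
  X: H, M, N, U
  Y: F, M, R, W, X
MB(T) = {F, H, M, N, P, R, U, W, X, Y}.
B is neither a parent, child, nor co-parent of T, so it does not belong.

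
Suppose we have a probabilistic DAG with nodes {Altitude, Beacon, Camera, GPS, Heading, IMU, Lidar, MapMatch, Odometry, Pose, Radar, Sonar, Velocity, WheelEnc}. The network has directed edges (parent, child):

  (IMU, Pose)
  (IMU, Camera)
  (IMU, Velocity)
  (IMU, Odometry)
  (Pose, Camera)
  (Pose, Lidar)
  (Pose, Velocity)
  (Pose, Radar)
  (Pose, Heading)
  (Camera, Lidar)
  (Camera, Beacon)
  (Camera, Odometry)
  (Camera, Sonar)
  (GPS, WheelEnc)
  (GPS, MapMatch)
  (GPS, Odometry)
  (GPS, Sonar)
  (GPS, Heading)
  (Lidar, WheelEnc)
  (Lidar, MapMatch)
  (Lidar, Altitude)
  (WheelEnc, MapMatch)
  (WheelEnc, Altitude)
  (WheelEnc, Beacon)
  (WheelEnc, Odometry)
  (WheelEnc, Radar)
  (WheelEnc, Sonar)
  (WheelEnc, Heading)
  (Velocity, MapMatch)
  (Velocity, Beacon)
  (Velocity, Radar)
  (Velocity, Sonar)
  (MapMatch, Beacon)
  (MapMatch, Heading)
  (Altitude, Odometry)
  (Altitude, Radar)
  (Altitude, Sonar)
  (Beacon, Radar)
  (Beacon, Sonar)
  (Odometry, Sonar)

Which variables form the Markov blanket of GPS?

{Altitude, Beacon, Camera, Heading, IMU, Lidar, MapMatch, Odometry, Pose, Sonar, Velocity, WheelEnc}

By definition, MB(GPS) is built from GPS's parents, GPS's children, and the co-parents of GPS.
GPS has no parents.
GPS's children: Heading, MapMatch, Odometry, Sonar, WheelEnc.
Parents of each child, excluding GPS:
  WheelEnc's other parent is Lidar.
  MapMatch's other parents are Lidar, Velocity, WheelEnc.
  Odometry also has parents Altitude, Camera, IMU, WheelEnc.
  parents(Sonar) \ {GPS} = {Altitude, Beacon, Camera, Odometry, Velocity, WheelEnc}.
  Heading's other parents are MapMatch, Pose, WheelEnc.
Union: {} ∪ {Heading, MapMatch, Odometry, Sonar, WheelEnc} ∪ {Altitude, Beacon, Camera, IMU, Lidar, MapMatch, Odometry, Pose, Velocity, WheelEnc} = {Altitude, Beacon, Camera, Heading, IMU, Lidar, MapMatch, Odometry, Pose, Sonar, Velocity, WheelEnc}.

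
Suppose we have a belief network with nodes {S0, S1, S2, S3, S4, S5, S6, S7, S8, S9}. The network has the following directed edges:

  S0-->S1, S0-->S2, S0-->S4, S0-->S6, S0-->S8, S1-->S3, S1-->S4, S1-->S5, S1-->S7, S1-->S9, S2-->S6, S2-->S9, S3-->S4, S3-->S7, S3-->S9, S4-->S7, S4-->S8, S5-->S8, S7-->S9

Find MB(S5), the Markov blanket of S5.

Parents of S5: S1.
S5's children: S8.
Co-parents of S5 (other parents of its children):
  S8 also has parents S0, S4.
So the Markov blanket of S5 is {S0, S1, S4, S8}.

{S0, S1, S4, S8}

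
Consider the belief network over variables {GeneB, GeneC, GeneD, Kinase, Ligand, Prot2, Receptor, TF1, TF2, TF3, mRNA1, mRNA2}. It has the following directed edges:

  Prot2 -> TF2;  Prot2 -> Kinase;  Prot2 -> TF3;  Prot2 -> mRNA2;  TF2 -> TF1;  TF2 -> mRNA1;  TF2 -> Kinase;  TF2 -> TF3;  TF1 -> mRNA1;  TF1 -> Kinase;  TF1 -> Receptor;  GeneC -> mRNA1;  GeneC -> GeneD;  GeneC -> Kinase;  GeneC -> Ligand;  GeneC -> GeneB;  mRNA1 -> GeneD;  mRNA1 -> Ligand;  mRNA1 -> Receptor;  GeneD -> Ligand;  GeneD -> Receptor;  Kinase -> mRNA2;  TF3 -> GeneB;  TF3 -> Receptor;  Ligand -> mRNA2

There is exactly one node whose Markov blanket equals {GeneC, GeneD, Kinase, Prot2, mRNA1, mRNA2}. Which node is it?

Ligand

The target node must have every member of {GeneC, GeneD, Kinase, Prot2, mRNA1, mRNA2} as a parent, child, or co-parent, and no others.
Parents of Ligand: GeneC, GeneD, mRNA1; children: mRNA2; co-parents: Kinase, Prot2.
These exactly cover the given set, so the node is Ligand.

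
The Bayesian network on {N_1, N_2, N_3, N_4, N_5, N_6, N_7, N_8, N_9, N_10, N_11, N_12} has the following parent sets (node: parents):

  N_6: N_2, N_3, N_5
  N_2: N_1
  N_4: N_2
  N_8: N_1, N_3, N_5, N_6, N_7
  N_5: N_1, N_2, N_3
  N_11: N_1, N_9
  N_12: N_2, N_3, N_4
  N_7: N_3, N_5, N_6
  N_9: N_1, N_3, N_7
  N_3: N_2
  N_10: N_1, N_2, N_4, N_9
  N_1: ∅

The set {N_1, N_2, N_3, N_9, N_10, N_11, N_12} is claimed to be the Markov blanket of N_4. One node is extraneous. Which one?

N_11

The Markov blanket of a node is its parents, its children, and the other parents of its children.
N_4's parents: N_2.
N_4's children: N_10, N_12.
Parents of each child, excluding N_4:
  N_10's other parents are N_1, N_2, N_9.
  N_12 also has parents N_2, N_3.
MB(N_4) = {N_1, N_2, N_3, N_9, N_10, N_12}.
N_11 is neither a parent, child, nor co-parent of N_4, so it does not belong.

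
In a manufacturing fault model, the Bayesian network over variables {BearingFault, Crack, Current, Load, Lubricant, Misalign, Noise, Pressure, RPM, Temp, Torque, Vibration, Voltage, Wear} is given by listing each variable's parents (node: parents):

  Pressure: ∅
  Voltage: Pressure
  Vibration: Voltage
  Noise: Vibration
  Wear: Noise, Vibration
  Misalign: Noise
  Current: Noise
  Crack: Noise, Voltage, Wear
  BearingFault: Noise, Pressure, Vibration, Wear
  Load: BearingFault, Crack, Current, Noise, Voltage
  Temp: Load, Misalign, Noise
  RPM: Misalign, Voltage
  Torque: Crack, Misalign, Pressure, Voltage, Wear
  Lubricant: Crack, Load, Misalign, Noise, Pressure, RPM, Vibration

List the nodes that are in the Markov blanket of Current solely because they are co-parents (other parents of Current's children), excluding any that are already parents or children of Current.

{BearingFault, Crack, Voltage}

Children of Current: Load.
  Load also has parents BearingFault, Crack, Noise, Voltage.
Excluding nodes already adjacent to Current (Load, Noise), the co-parent-only contribution is {BearingFault, Crack, Voltage}.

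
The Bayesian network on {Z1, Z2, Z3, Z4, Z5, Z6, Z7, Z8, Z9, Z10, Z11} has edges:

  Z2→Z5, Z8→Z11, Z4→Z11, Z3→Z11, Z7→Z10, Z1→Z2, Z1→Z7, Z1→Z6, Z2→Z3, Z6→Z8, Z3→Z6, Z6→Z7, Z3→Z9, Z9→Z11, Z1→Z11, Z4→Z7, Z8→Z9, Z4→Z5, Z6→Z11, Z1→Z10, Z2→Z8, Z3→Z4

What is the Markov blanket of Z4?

Z4 has parent Z3.
Z4 has children Z5, Z7, Z11.
Other parents of Z4's children:
  Z5: Z2
  Z7: Z1, Z6
  Z11: Z1, Z3, Z6, Z8, Z9
Taking the union gives {Z1, Z2, Z3, Z5, Z6, Z7, Z8, Z9, Z11}.

{Z1, Z2, Z3, Z5, Z6, Z7, Z8, Z9, Z11}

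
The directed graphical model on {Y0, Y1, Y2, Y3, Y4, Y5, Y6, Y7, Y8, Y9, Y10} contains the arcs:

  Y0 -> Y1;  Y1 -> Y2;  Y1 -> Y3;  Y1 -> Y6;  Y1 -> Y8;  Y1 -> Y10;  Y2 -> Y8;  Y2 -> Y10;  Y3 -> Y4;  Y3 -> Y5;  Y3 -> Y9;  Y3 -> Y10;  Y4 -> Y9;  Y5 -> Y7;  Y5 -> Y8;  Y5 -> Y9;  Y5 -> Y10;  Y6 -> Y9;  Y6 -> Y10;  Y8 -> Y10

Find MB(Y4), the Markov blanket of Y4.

{Y3, Y5, Y6, Y9}

A node's Markov blanket = Pa ∪ Ch ∪ (parents of Ch other than the node itself).
Y4's children: Y9.
Pa(Y4) = {Y3}.
For each child, the remaining parents (spouses of Y4):
  Y9: Y3, Y5, Y6
Taking the union gives {Y3, Y5, Y6, Y9}.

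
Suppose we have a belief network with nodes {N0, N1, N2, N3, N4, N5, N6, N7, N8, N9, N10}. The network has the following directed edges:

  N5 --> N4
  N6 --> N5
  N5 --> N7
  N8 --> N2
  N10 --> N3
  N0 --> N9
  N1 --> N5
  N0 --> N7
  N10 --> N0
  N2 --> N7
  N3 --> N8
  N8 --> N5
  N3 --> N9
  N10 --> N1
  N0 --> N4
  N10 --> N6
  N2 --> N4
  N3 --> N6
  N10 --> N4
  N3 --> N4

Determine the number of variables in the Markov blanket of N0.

7

Parents of N0: N10.
Children of N0: N4, N7, N9.
Parents of each child, excluding N0:
  parents(N9) \ {N0} = {N3}.
  N4's other parents are N2, N3, N5, N10.
  N7's other parents are N2, N5.
MB(N0) = {N2, N3, N4, N5, N7, N9, N10}, which has 7 nodes.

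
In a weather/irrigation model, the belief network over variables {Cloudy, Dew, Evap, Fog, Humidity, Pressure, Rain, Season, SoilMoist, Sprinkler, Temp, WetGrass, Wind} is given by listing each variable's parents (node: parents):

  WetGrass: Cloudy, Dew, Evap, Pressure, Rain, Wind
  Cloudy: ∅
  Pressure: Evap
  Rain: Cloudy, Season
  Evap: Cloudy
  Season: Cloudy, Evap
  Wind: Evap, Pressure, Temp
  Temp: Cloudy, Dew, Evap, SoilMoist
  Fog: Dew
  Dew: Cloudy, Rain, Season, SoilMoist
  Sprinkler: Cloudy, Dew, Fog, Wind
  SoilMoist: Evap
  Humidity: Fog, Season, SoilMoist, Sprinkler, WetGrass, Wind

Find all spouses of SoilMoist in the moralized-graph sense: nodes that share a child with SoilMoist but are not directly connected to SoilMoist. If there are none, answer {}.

Children of SoilMoist: Dew, Humidity, Temp.
  Dew's other parents are Cloudy, Rain, Season.
  Temp also has parents Cloudy, Dew, Evap.
  Humidity also has parents Fog, Season, Sprinkler, WetGrass, Wind.
Excluding nodes already adjacent to SoilMoist (Dew, Evap, Humidity, Temp), the co-parent-only contribution is {Cloudy, Fog, Rain, Season, Sprinkler, WetGrass, Wind}.

{Cloudy, Fog, Rain, Season, Sprinkler, WetGrass, Wind}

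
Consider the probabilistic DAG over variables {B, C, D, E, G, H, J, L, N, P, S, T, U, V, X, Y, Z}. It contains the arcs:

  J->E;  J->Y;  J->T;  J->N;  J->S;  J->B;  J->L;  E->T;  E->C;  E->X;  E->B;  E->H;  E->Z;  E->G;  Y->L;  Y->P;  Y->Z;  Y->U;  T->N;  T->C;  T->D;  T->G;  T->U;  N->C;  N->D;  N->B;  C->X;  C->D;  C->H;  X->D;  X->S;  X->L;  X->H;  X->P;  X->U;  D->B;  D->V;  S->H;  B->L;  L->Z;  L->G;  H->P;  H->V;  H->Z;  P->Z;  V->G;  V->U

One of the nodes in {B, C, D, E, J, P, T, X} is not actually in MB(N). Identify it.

P

N's children: B, C, D.
N has parents J, T.
Co-parents of N (other parents of its children):
  C also has parents E, T.
  parents(D) \ {N} = {C, T, X}.
  B also has parents D, E, J.
MB(N) = {B, C, D, E, J, T, X}.
P is neither a parent, child, nor co-parent of N, so it does not belong.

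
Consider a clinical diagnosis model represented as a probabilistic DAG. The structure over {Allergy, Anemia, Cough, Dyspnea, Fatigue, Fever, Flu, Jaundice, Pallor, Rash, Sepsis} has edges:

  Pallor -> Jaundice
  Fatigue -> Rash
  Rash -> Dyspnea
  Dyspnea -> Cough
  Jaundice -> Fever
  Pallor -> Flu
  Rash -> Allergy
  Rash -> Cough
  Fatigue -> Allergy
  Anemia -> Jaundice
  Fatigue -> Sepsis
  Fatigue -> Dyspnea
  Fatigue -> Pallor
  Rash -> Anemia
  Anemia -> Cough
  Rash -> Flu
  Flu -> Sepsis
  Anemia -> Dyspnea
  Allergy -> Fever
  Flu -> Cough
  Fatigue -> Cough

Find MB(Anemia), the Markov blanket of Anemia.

{Cough, Dyspnea, Fatigue, Flu, Jaundice, Pallor, Rash}

Parents of Anemia: Rash.
Anemia's children: Cough, Dyspnea, Jaundice.
Parents of each child, excluding Anemia:
  Dyspnea also has parents Fatigue, Rash.
  parents(Jaundice) \ {Anemia} = {Pallor}.
  parents(Cough) \ {Anemia} = {Dyspnea, Fatigue, Flu, Rash}.
So the Markov blanket of Anemia is {Cough, Dyspnea, Fatigue, Flu, Jaundice, Pallor, Rash}.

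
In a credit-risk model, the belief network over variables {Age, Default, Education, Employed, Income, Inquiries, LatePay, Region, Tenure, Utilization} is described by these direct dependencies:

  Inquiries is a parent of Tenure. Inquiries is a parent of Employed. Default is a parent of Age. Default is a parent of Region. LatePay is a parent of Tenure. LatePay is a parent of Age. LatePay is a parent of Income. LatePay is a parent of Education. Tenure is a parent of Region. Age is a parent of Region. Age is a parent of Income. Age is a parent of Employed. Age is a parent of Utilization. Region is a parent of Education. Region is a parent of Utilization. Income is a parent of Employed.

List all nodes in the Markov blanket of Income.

The Markov blanket of a node is its parents, its children, and the other parents of its children.
Income has parents Age, LatePay.
Ch(Income) = {Employed}.
Other parents of Income's children:
  Employed also has parents Age, Inquiries.
Taking the union gives {Age, Employed, Inquiries, LatePay}.

{Age, Employed, Inquiries, LatePay}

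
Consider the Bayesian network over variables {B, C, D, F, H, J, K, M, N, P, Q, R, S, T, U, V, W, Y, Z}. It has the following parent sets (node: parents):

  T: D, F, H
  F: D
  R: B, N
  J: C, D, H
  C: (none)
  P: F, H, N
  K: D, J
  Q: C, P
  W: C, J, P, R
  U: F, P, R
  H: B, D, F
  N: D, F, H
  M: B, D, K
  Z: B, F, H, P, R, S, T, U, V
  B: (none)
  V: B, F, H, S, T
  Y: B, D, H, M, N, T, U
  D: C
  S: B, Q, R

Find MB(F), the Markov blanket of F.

{B, D, H, N, P, R, S, T, U, V, Z}

A node's Markov blanket = Pa ∪ Ch ∪ (parents of Ch other than the node itself).
Ch(F) = {H, N, P, T, U, V, Z}.
Parents of F: D.
Parents of each child, excluding F:
  parents(H) \ {F} = {B, D}.
  N's other parents are D, H.
  P also has parents H, N.
  T's other parents are D, H.
  U's other parents are P, R.
  V's other parents are B, H, S, T.
  Z's other parents are B, H, P, R, S, T, U, V.
MB(F) = {B, D, H, N, P, R, S, T, U, V, Z}.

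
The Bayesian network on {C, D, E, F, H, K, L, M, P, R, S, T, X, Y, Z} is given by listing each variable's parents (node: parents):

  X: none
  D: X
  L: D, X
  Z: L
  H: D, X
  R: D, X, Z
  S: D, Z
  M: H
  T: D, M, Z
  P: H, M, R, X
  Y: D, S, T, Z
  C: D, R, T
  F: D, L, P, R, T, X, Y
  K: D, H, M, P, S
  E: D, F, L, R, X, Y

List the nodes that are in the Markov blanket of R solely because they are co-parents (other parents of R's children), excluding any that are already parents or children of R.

{H, L, M, T, Y}

Children of R: C, E, F, P.
  P: H, M, X
  C: D, T
  F: D, L, P, T, X, Y
  E: D, F, L, X, Y
Excluding nodes already adjacent to R (C, D, E, F, P, X, Z), the co-parent-only contribution is {H, L, M, T, Y}.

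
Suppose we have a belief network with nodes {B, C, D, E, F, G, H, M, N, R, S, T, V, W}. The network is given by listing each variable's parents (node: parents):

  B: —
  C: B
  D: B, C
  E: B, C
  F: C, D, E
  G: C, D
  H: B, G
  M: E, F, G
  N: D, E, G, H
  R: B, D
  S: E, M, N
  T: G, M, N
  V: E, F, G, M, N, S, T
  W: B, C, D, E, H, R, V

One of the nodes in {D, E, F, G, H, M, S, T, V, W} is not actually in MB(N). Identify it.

W

Parents of N: D, E, G, H.
N has children S, T, V.
Other parents of N's children:
  parents(S) \ {N} = {E, M}.
  parents(T) \ {N} = {G, M}.
  V also has parents E, F, G, M, S, T.
MB(N) = {D, E, F, G, H, M, S, T, V}.
W is neither a parent, child, nor co-parent of N, so it does not belong.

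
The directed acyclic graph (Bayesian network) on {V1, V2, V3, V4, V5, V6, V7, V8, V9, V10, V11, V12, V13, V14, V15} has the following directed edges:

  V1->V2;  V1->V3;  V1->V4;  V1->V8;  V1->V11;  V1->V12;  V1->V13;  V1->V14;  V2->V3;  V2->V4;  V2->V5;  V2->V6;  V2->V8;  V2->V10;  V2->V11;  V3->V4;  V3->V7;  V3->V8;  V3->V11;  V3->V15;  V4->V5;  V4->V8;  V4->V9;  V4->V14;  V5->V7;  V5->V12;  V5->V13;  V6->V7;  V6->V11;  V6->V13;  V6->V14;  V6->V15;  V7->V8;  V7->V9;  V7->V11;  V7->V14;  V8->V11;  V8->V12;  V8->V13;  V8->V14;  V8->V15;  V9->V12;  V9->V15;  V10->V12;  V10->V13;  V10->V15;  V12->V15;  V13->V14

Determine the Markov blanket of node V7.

{V1, V2, V3, V4, V5, V6, V8, V9, V11, V13, V14}

The Markov blanket of a node is its parents, its children, and the other parents of its children.
Ch(V7) = {V8, V9, V11, V14}.
Parents of V7: V3, V5, V6.
Other parents of V7's children:
  V8 also has parents V1, V2, V3, V4.
  V9's other parent is V4.
  V11 also has parents V1, V2, V3, V6, V8.
  parents(V14) \ {V7} = {V1, V4, V6, V8, V13}.
Taking the union gives {V1, V2, V3, V4, V5, V6, V8, V9, V11, V13, V14}.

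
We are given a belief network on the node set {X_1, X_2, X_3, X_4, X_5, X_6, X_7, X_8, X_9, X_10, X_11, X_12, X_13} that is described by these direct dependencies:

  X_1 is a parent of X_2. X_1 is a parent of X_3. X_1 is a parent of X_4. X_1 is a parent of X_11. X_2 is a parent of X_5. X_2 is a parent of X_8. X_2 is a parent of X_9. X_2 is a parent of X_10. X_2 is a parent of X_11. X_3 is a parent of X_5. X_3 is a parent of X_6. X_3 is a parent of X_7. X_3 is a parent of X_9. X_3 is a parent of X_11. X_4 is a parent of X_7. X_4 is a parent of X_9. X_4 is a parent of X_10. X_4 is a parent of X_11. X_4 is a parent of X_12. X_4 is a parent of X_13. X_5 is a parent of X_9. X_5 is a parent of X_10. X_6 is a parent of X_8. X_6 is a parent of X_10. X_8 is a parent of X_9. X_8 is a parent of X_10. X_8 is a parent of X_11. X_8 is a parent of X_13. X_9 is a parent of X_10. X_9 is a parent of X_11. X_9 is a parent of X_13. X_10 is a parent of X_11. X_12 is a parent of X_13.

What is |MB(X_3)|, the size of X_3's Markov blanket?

Ch(X_3) = {X_5, X_6, X_7, X_9, X_11}.
X_3's parents: X_1.
Other parents of X_3's children:
  X_5's other parent is X_2.
  X_6 has no other parent.
  X_7's other parent is X_4.
  X_9 also has parents X_2, X_4, X_5, X_8.
  X_11's other parents are X_1, X_2, X_4, X_8, X_9, X_10.
MB(X_3) = {X_1, X_2, X_4, X_5, X_6, X_7, X_8, X_9, X_10, X_11}, which has 10 nodes.

10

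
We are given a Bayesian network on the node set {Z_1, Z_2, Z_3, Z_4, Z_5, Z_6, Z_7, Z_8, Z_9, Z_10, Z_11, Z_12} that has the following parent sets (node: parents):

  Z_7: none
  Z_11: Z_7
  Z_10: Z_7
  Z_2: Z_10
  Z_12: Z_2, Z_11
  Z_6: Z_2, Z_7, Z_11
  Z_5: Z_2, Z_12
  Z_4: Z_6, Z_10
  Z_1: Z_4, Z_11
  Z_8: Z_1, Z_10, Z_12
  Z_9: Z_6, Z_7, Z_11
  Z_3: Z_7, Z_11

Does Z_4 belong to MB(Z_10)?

Z_4 is a child of Z_10.
So Z_4 ∈ MB(Z_10).

Yes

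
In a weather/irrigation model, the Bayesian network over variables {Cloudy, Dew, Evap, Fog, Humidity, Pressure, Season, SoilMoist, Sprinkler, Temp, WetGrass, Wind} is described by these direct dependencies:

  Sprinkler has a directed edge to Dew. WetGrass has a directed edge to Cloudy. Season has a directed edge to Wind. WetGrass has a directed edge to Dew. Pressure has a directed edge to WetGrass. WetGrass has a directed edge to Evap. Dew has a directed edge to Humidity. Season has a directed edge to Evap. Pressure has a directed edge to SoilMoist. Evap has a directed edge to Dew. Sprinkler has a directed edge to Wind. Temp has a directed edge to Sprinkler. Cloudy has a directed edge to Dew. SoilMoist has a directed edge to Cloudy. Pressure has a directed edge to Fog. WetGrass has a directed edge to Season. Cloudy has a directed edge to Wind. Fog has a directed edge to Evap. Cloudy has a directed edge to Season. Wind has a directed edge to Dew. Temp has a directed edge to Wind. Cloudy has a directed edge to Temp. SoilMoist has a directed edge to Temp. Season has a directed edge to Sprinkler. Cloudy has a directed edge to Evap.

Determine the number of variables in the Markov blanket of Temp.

Temp's children: Sprinkler, Wind.
Temp's parents: Cloudy, SoilMoist.
For each child, the remaining parents (spouses of Temp):
  parents(Sprinkler) \ {Temp} = {Season}.
  Wind also has parents Cloudy, Season, Sprinkler.
MB(Temp) = {Cloudy, Season, SoilMoist, Sprinkler, Wind}, which has 5 nodes.

5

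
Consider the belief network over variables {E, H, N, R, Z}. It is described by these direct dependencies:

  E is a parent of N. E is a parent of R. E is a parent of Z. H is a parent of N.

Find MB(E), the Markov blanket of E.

Parents of E: none.
E has children N, R, Z.
Parents of each child, excluding E:
  N: H
  R: —
  Z: —
Union: {} ∪ {N, R, Z} ∪ {H} = {H, N, R, Z}.

{H, N, R, Z}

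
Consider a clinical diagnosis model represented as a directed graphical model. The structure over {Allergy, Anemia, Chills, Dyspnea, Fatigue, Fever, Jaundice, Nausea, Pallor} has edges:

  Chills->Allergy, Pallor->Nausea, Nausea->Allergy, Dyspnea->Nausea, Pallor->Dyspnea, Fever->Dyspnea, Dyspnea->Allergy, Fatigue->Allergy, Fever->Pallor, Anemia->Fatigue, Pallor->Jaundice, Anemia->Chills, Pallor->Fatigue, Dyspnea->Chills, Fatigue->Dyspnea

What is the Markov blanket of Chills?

By definition, MB(Chills) is built from Chills's parents, Chills's children, and the co-parents of Chills.
Parents of Chills: Anemia, Dyspnea.
Ch(Chills) = {Allergy}.
Co-parents of Chills (other parents of its children):
  parents(Allergy) \ {Chills} = {Dyspnea, Fatigue, Nausea}.
So the Markov blanket of Chills is {Allergy, Anemia, Dyspnea, Fatigue, Nausea}.

{Allergy, Anemia, Dyspnea, Fatigue, Nausea}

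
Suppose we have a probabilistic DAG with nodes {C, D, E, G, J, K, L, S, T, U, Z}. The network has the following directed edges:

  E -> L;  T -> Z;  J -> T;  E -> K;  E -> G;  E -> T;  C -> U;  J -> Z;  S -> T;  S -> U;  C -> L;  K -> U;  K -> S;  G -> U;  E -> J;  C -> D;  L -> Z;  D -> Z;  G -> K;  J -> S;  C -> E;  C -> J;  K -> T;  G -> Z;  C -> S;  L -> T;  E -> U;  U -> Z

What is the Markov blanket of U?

Parents of U: C, E, G, K, S.
U's children: Z.
For each child, the remaining parents (spouses of U):
  parents(Z) \ {U} = {D, G, J, L, T}.
So the Markov blanket of U is {C, D, E, G, J, K, L, S, T, Z}.

{C, D, E, G, J, K, L, S, T, Z}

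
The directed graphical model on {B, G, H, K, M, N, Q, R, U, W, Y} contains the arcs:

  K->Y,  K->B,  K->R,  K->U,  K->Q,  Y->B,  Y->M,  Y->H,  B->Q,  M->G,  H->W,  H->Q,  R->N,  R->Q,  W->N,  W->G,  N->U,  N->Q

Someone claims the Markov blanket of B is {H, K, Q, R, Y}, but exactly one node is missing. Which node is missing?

N

Recall MB(v) = parents ∪ children ∪ spouses, where spouses are the other parents of v's children.
Parents of B: K, Y.
Children of B: Q.
Other parents of B's children:
  Q: H, K, N, R
MB(B) = {H, K, N, Q, R, Y}.
Comparing with the claimed set, N is missing.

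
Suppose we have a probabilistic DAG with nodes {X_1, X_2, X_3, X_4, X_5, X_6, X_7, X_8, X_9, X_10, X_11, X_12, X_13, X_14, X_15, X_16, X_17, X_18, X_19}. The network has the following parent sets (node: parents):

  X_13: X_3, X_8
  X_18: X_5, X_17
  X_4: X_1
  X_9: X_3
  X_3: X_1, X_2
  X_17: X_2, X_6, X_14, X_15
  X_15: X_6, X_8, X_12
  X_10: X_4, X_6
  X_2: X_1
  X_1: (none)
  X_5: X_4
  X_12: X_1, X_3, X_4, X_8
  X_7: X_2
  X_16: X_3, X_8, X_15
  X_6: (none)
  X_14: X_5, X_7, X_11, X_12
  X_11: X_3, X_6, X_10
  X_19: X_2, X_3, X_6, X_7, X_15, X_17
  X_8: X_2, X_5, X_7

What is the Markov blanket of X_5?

{X_2, X_4, X_7, X_8, X_11, X_12, X_14, X_17, X_18}

A node's Markov blanket = Pa ∪ Ch ∪ (parents of Ch other than the node itself).
X_5's parents: X_4.
Children of X_5: X_8, X_14, X_18.
Co-parents of X_5 (other parents of its children):
  parents(X_8) \ {X_5} = {X_2, X_7}.
  X_14 also has parents X_7, X_11, X_12.
  parents(X_18) \ {X_5} = {X_17}.
Union: {X_4} ∪ {X_8, X_14, X_18} ∪ {X_2, X_7, X_11, X_12, X_17} = {X_2, X_4, X_7, X_8, X_11, X_12, X_14, X_17, X_18}.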